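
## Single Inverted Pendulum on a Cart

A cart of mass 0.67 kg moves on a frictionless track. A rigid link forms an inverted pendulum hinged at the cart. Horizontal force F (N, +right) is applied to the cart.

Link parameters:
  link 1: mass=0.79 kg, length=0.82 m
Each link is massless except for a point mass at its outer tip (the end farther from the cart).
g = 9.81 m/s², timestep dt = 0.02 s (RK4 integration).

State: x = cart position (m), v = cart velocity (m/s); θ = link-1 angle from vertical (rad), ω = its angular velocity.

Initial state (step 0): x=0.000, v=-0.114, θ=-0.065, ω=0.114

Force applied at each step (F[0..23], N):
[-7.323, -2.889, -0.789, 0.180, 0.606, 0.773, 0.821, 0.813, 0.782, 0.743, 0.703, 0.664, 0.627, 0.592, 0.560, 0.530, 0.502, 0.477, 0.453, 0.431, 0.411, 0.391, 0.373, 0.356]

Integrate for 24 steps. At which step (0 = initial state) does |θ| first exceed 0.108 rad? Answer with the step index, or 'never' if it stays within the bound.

apply F[0]=-7.323 → step 1: x=-0.004, v=-0.317, θ=-0.060, ω=0.346
apply F[1]=-2.889 → step 2: x=-0.011, v=-0.390, θ=-0.053, ω=0.422
apply F[2]=-0.789 → step 3: x=-0.019, v=-0.403, θ=-0.044, ω=0.425
apply F[3]=+0.180 → step 4: x=-0.027, v=-0.388, θ=-0.036, ω=0.398
apply F[4]=+0.606 → step 5: x=-0.035, v=-0.363, θ=-0.028, ω=0.359
apply F[5]=+0.773 → step 6: x=-0.042, v=-0.334, θ=-0.022, ω=0.318
apply F[6]=+0.821 → step 7: x=-0.048, v=-0.305, θ=-0.016, ω=0.279
apply F[7]=+0.813 → step 8: x=-0.054, v=-0.278, θ=-0.011, ω=0.242
apply F[8]=+0.782 → step 9: x=-0.059, v=-0.253, θ=-0.006, ω=0.209
apply F[9]=+0.743 → step 10: x=-0.064, v=-0.230, θ=-0.002, ω=0.180
apply F[10]=+0.703 → step 11: x=-0.068, v=-0.208, θ=0.001, ω=0.154
apply F[11]=+0.664 → step 12: x=-0.072, v=-0.189, θ=0.004, ω=0.132
apply F[12]=+0.627 → step 13: x=-0.076, v=-0.172, θ=0.006, ω=0.112
apply F[13]=+0.592 → step 14: x=-0.079, v=-0.156, θ=0.009, ω=0.094
apply F[14]=+0.560 → step 15: x=-0.082, v=-0.141, θ=0.010, ω=0.079
apply F[15]=+0.530 → step 16: x=-0.085, v=-0.128, θ=0.012, ω=0.065
apply F[16]=+0.502 → step 17: x=-0.087, v=-0.116, θ=0.013, ω=0.053
apply F[17]=+0.477 → step 18: x=-0.090, v=-0.105, θ=0.014, ω=0.043
apply F[18]=+0.453 → step 19: x=-0.092, v=-0.095, θ=0.015, ω=0.034
apply F[19]=+0.431 → step 20: x=-0.093, v=-0.085, θ=0.015, ω=0.026
apply F[20]=+0.411 → step 21: x=-0.095, v=-0.076, θ=0.016, ω=0.019
apply F[21]=+0.391 → step 22: x=-0.096, v=-0.068, θ=0.016, ω=0.013
apply F[22]=+0.373 → step 23: x=-0.098, v=-0.061, θ=0.016, ω=0.008
apply F[23]=+0.356 → step 24: x=-0.099, v=-0.054, θ=0.016, ω=0.003
max |θ| = 0.065 ≤ 0.108 over all 25 states.

Answer: never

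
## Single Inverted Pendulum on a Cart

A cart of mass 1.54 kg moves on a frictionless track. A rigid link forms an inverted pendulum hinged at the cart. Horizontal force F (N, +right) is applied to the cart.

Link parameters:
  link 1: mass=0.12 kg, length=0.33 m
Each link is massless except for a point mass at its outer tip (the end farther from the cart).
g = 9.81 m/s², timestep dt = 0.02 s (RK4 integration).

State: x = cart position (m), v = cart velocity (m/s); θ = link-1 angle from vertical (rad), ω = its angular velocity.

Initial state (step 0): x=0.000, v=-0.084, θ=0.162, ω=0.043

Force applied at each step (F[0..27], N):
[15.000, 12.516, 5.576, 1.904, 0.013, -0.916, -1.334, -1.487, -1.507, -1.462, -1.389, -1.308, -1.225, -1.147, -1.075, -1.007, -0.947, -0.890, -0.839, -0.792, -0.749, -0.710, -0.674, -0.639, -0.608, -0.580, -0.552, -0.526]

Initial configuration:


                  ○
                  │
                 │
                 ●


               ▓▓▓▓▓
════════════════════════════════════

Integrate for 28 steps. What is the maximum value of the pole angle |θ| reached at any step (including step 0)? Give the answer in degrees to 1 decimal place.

apply F[0]=+15.000 → step 1: x=0.000, v=0.108, θ=0.158, ω=-0.436
apply F[1]=+12.516 → step 2: x=0.004, v=0.268, θ=0.145, ω=-0.825
apply F[2]=+5.576 → step 3: x=0.010, v=0.338, θ=0.128, ω=-0.955
apply F[3]=+1.904 → step 4: x=0.017, v=0.361, θ=0.109, ω=-0.954
apply F[4]=+0.013 → step 5: x=0.024, v=0.360, θ=0.090, ω=-0.891
apply F[5]=-0.916 → step 6: x=0.031, v=0.347, θ=0.073, ω=-0.803
apply F[6]=-1.334 → step 7: x=0.038, v=0.329, θ=0.058, ω=-0.709
apply F[7]=-1.487 → step 8: x=0.044, v=0.309, θ=0.045, ω=-0.618
apply F[8]=-1.507 → step 9: x=0.050, v=0.288, θ=0.033, ω=-0.533
apply F[9]=-1.462 → step 10: x=0.056, v=0.269, θ=0.024, ω=-0.458
apply F[10]=-1.389 → step 11: x=0.061, v=0.251, θ=0.015, ω=-0.391
apply F[11]=-1.308 → step 12: x=0.066, v=0.233, θ=0.008, ω=-0.332
apply F[12]=-1.225 → step 13: x=0.071, v=0.217, θ=0.002, ω=-0.281
apply F[13]=-1.147 → step 14: x=0.075, v=0.203, θ=-0.003, ω=-0.236
apply F[14]=-1.075 → step 15: x=0.079, v=0.189, θ=-0.008, ω=-0.198
apply F[15]=-1.007 → step 16: x=0.082, v=0.176, θ=-0.011, ω=-0.164
apply F[16]=-0.947 → step 17: x=0.086, v=0.164, θ=-0.014, ω=-0.135
apply F[17]=-0.890 → step 18: x=0.089, v=0.152, θ=-0.017, ω=-0.110
apply F[18]=-0.839 → step 19: x=0.092, v=0.142, θ=-0.019, ω=-0.089
apply F[19]=-0.792 → step 20: x=0.095, v=0.132, θ=-0.020, ω=-0.070
apply F[20]=-0.749 → step 21: x=0.097, v=0.122, θ=-0.022, ω=-0.054
apply F[21]=-0.710 → step 22: x=0.099, v=0.113, θ=-0.023, ω=-0.041
apply F[22]=-0.674 → step 23: x=0.102, v=0.105, θ=-0.023, ω=-0.029
apply F[23]=-0.639 → step 24: x=0.104, v=0.097, θ=-0.024, ω=-0.019
apply F[24]=-0.608 → step 25: x=0.106, v=0.090, θ=-0.024, ω=-0.010
apply F[25]=-0.580 → step 26: x=0.107, v=0.082, θ=-0.024, ω=-0.003
apply F[26]=-0.552 → step 27: x=0.109, v=0.076, θ=-0.024, ω=0.003
apply F[27]=-0.526 → step 28: x=0.110, v=0.069, θ=-0.024, ω=0.008
Max |angle| over trajectory = 0.162 rad = 9.3°.

Answer: 9.3°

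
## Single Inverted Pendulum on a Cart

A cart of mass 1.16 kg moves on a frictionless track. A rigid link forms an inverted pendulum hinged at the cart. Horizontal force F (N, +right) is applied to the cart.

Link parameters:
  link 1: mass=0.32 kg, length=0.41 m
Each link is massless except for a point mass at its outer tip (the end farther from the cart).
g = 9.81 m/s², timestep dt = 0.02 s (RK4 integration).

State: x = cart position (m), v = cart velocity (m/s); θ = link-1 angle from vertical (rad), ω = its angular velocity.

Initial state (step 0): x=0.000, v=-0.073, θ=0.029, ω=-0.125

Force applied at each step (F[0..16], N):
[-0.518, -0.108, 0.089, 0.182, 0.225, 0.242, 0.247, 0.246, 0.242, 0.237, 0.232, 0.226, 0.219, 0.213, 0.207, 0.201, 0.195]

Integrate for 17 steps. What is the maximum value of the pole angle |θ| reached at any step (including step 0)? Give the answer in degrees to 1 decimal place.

apply F[0]=-0.518 → step 1: x=-0.002, v=-0.083, θ=0.027, ω=-0.086
apply F[1]=-0.108 → step 2: x=-0.003, v=-0.087, θ=0.025, ω=-0.066
apply F[2]=+0.089 → step 3: x=-0.005, v=-0.087, θ=0.024, ω=-0.054
apply F[3]=+0.182 → step 4: x=-0.007, v=-0.085, θ=0.023, ω=-0.048
apply F[4]=+0.225 → step 5: x=-0.008, v=-0.082, θ=0.022, ω=-0.043
apply F[5]=+0.242 → step 6: x=-0.010, v=-0.079, θ=0.021, ω=-0.040
apply F[6]=+0.247 → step 7: x=-0.012, v=-0.076, θ=0.021, ω=-0.038
apply F[7]=+0.246 → step 8: x=-0.013, v=-0.073, θ=0.020, ω=-0.036
apply F[8]=+0.242 → step 9: x=-0.014, v=-0.070, θ=0.019, ω=-0.034
apply F[9]=+0.237 → step 10: x=-0.016, v=-0.067, θ=0.019, ω=-0.032
apply F[10]=+0.232 → step 11: x=-0.017, v=-0.064, θ=0.018, ω=-0.031
apply F[11]=+0.226 → step 12: x=-0.018, v=-0.061, θ=0.017, ω=-0.030
apply F[12]=+0.219 → step 13: x=-0.020, v=-0.058, θ=0.017, ω=-0.028
apply F[13]=+0.213 → step 14: x=-0.021, v=-0.055, θ=0.016, ω=-0.027
apply F[14]=+0.207 → step 15: x=-0.022, v=-0.052, θ=0.016, ω=-0.026
apply F[15]=+0.201 → step 16: x=-0.023, v=-0.050, θ=0.015, ω=-0.025
apply F[16]=+0.195 → step 17: x=-0.024, v=-0.047, θ=0.015, ω=-0.024
Max |angle| over trajectory = 0.029 rad = 1.7°.

Answer: 1.7°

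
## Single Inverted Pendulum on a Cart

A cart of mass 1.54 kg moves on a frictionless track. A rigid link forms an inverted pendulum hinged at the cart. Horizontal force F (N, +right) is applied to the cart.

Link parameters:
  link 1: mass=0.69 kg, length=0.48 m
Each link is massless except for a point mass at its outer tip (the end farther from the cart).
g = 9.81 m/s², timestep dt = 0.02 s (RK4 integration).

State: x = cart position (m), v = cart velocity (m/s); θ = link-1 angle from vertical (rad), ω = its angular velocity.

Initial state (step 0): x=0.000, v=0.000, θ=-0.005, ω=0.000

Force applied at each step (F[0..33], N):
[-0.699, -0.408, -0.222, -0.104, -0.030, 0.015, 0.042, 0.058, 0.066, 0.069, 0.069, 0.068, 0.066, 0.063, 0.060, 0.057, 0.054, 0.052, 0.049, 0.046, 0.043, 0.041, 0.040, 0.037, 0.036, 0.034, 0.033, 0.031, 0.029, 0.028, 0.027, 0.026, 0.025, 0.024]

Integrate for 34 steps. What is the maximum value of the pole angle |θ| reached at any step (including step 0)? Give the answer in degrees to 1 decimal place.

apply F[0]=-0.699 → step 1: x=-0.000, v=-0.009, θ=-0.005, ω=0.016
apply F[1]=-0.408 → step 2: x=-0.000, v=-0.014, θ=-0.004, ω=0.024
apply F[2]=-0.222 → step 3: x=-0.001, v=-0.016, θ=-0.004, ω=0.028
apply F[3]=-0.104 → step 4: x=-0.001, v=-0.017, θ=-0.003, ω=0.028
apply F[4]=-0.030 → step 5: x=-0.001, v=-0.017, θ=-0.003, ω=0.027
apply F[5]=+0.015 → step 6: x=-0.002, v=-0.017, θ=-0.002, ω=0.026
apply F[6]=+0.042 → step 7: x=-0.002, v=-0.016, θ=-0.002, ω=0.023
apply F[7]=+0.058 → step 8: x=-0.002, v=-0.015, θ=-0.001, ω=0.021
apply F[8]=+0.066 → step 9: x=-0.003, v=-0.014, θ=-0.001, ω=0.018
apply F[9]=+0.069 → step 10: x=-0.003, v=-0.013, θ=-0.001, ω=0.016
apply F[10]=+0.069 → step 11: x=-0.003, v=-0.012, θ=-0.000, ω=0.014
apply F[11]=+0.068 → step 12: x=-0.003, v=-0.011, θ=-0.000, ω=0.012
apply F[12]=+0.066 → step 13: x=-0.004, v=-0.011, θ=0.000, ω=0.010
apply F[13]=+0.063 → step 14: x=-0.004, v=-0.010, θ=0.000, ω=0.009
apply F[14]=+0.060 → step 15: x=-0.004, v=-0.009, θ=0.001, ω=0.007
apply F[15]=+0.057 → step 16: x=-0.004, v=-0.008, θ=0.001, ω=0.006
apply F[16]=+0.054 → step 17: x=-0.004, v=-0.008, θ=0.001, ω=0.005
apply F[17]=+0.052 → step 18: x=-0.004, v=-0.007, θ=0.001, ω=0.004
apply F[18]=+0.049 → step 19: x=-0.005, v=-0.007, θ=0.001, ω=0.003
apply F[19]=+0.046 → step 20: x=-0.005, v=-0.006, θ=0.001, ω=0.002
apply F[20]=+0.043 → step 21: x=-0.005, v=-0.006, θ=0.001, ω=0.002
apply F[21]=+0.041 → step 22: x=-0.005, v=-0.005, θ=0.001, ω=0.001
apply F[22]=+0.040 → step 23: x=-0.005, v=-0.005, θ=0.001, ω=0.001
apply F[23]=+0.037 → step 24: x=-0.005, v=-0.004, θ=0.001, ω=0.001
apply F[24]=+0.036 → step 25: x=-0.005, v=-0.004, θ=0.001, ω=0.000
apply F[25]=+0.034 → step 26: x=-0.005, v=-0.004, θ=0.001, ω=-0.000
apply F[26]=+0.033 → step 27: x=-0.005, v=-0.003, θ=0.001, ω=-0.000
apply F[27]=+0.031 → step 28: x=-0.005, v=-0.003, θ=0.001, ω=-0.000
apply F[28]=+0.029 → step 29: x=-0.005, v=-0.003, θ=0.001, ω=-0.001
apply F[29]=+0.028 → step 30: x=-0.005, v=-0.002, θ=0.001, ω=-0.001
apply F[30]=+0.027 → step 31: x=-0.006, v=-0.002, θ=0.001, ω=-0.001
apply F[31]=+0.026 → step 32: x=-0.006, v=-0.002, θ=0.001, ω=-0.001
apply F[32]=+0.025 → step 33: x=-0.006, v=-0.002, θ=0.001, ω=-0.001
apply F[33]=+0.024 → step 34: x=-0.006, v=-0.001, θ=0.001, ω=-0.001
Max |angle| over trajectory = 0.005 rad = 0.3°.

Answer: 0.3°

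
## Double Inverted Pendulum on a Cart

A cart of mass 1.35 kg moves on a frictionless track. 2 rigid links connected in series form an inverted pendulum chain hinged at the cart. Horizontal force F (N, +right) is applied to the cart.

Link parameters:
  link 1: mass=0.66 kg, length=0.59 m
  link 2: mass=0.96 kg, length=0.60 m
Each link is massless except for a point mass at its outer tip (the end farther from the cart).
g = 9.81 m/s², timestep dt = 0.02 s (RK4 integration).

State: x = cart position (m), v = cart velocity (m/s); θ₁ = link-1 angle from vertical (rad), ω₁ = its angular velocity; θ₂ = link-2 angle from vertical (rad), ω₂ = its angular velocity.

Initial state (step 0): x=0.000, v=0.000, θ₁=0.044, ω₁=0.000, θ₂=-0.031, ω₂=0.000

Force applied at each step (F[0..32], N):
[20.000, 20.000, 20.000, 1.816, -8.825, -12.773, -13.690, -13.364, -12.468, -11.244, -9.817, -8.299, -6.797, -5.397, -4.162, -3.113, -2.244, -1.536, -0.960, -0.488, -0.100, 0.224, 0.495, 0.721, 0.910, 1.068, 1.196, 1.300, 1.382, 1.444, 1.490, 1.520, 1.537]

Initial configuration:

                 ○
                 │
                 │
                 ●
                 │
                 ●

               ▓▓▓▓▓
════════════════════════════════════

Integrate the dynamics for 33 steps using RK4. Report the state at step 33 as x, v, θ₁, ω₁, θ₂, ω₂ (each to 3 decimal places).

Answer: x=-0.100, v=-0.324, θ₁=0.024, ω₁=0.101, θ₂=0.012, ω₂=0.111

Derivation:
apply F[0]=+20.000 → step 1: x=0.003, v=0.286, θ₁=0.040, ω₁=-0.432, θ₂=-0.032, ω₂=-0.062
apply F[1]=+20.000 → step 2: x=0.011, v=0.574, θ₁=0.027, ω₁=-0.877, θ₂=-0.033, ω₂=-0.116
apply F[2]=+20.000 → step 3: x=0.026, v=0.867, θ₁=0.004, ω₁=-1.344, θ₂=-0.036, ω₂=-0.155
apply F[3]=+1.816 → step 4: x=0.043, v=0.895, θ₁=-0.023, ω₁=-1.384, θ₂=-0.040, ω₂=-0.175
apply F[4]=-8.825 → step 5: x=0.060, v=0.772, θ₁=-0.048, ω₁=-1.185, θ₂=-0.043, ω₂=-0.179
apply F[5]=-12.773 → step 6: x=0.074, v=0.597, θ₁=-0.069, ω₁=-0.915, θ₂=-0.047, ω₂=-0.168
apply F[6]=-13.690 → step 7: x=0.084, v=0.413, θ₁=-0.085, ω₁=-0.644, θ₂=-0.050, ω₂=-0.143
apply F[7]=-13.364 → step 8: x=0.090, v=0.237, θ₁=-0.095, ω₁=-0.398, θ₂=-0.052, ω₂=-0.110
apply F[8]=-12.468 → step 9: x=0.094, v=0.078, θ₁=-0.101, ω₁=-0.184, θ₂=-0.054, ω₂=-0.071
apply F[9]=-11.244 → step 10: x=0.094, v=-0.063, θ₁=-0.103, ω₁=-0.005, θ₂=-0.055, ω₂=-0.030
apply F[10]=-9.817 → step 11: x=0.091, v=-0.184, θ₁=-0.102, ω₁=0.139, θ₂=-0.055, ω₂=0.010
apply F[11]=-8.299 → step 12: x=0.087, v=-0.282, θ₁=-0.098, ω₁=0.249, θ₂=-0.055, ω₂=0.047
apply F[12]=-6.797 → step 13: x=0.080, v=-0.360, θ₁=-0.092, ω₁=0.329, θ₂=-0.053, ω₂=0.081
apply F[13]=-5.397 → step 14: x=0.072, v=-0.419, θ₁=-0.085, ω₁=0.381, θ₂=-0.052, ω₂=0.110
apply F[14]=-4.162 → step 15: x=0.064, v=-0.461, θ₁=-0.077, ω₁=0.411, θ₂=-0.049, ω₂=0.135
apply F[15]=-3.113 → step 16: x=0.054, v=-0.490, θ₁=-0.069, ω₁=0.424, θ₂=-0.046, ω₂=0.155
apply F[16]=-2.244 → step 17: x=0.044, v=-0.508, θ₁=-0.060, ω₁=0.424, θ₂=-0.043, ω₂=0.171
apply F[17]=-1.536 → step 18: x=0.034, v=-0.518, θ₁=-0.052, ω₁=0.414, θ₂=-0.039, ω₂=0.183
apply F[18]=-0.960 → step 19: x=0.023, v=-0.521, θ₁=-0.044, ω₁=0.399, θ₂=-0.036, ω₂=0.191
apply F[19]=-0.488 → step 20: x=0.013, v=-0.519, θ₁=-0.036, ω₁=0.379, θ₂=-0.032, ω₂=0.196
apply F[20]=-0.100 → step 21: x=0.003, v=-0.513, θ₁=-0.029, ω₁=0.357, θ₂=-0.028, ω₂=0.198
apply F[21]=+0.224 → step 22: x=-0.007, v=-0.504, θ₁=-0.022, ω₁=0.333, θ₂=-0.024, ω₂=0.197
apply F[22]=+0.495 → step 23: x=-0.017, v=-0.492, θ₁=-0.015, ω₁=0.309, θ₂=-0.020, ω₂=0.195
apply F[23]=+0.721 → step 24: x=-0.027, v=-0.479, θ₁=-0.009, ω₁=0.285, θ₂=-0.016, ω₂=0.190
apply F[24]=+0.910 → step 25: x=-0.037, v=-0.464, θ₁=-0.004, ω₁=0.260, θ₂=-0.012, ω₂=0.184
apply F[25]=+1.068 → step 26: x=-0.046, v=-0.448, θ₁=0.001, ω₁=0.237, θ₂=-0.009, ω₂=0.177
apply F[26]=+1.196 → step 27: x=-0.054, v=-0.431, θ₁=0.005, ω₁=0.214, θ₂=-0.005, ω₂=0.169
apply F[27]=+1.300 → step 28: x=-0.063, v=-0.413, θ₁=0.010, ω₁=0.192, θ₂=-0.002, ω₂=0.160
apply F[28]=+1.382 → step 29: x=-0.071, v=-0.395, θ₁=0.013, ω₁=0.172, θ₂=0.001, ω₂=0.151
apply F[29]=+1.444 → step 30: x=-0.079, v=-0.377, θ₁=0.016, ω₁=0.152, θ₂=0.004, ω₂=0.141
apply F[30]=+1.490 → step 31: x=-0.086, v=-0.360, θ₁=0.019, ω₁=0.134, θ₂=0.007, ω₂=0.131
apply F[31]=+1.520 → step 32: x=-0.093, v=-0.342, θ₁=0.022, ω₁=0.117, θ₂=0.009, ω₂=0.121
apply F[32]=+1.537 → step 33: x=-0.100, v=-0.324, θ₁=0.024, ω₁=0.101, θ₂=0.012, ω₂=0.111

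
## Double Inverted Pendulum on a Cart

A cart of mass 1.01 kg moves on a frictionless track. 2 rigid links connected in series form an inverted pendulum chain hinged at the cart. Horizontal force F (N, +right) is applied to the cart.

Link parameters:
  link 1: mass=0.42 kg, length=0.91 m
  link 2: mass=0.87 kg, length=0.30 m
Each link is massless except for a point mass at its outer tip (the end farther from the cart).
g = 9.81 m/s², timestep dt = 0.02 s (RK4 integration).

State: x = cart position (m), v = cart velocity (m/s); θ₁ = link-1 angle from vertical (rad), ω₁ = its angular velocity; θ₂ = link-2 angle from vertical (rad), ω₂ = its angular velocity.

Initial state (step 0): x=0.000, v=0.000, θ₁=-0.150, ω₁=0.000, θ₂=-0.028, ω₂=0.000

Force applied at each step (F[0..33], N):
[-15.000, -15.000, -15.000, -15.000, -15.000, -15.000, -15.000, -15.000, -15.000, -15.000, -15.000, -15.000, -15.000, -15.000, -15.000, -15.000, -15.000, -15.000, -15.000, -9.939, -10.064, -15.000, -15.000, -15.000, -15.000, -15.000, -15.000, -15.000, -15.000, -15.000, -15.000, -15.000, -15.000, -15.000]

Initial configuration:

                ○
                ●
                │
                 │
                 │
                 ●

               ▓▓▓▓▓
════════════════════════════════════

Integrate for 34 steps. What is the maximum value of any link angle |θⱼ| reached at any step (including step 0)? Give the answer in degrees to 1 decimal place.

apply F[0]=-15.000 → step 1: x=-0.003, v=-0.254, θ₁=-0.148, ω₁=0.182, θ₂=-0.025, ω₂=0.281
apply F[1]=-15.000 → step 2: x=-0.010, v=-0.510, θ₁=-0.143, ω₁=0.367, θ₂=-0.017, ω₂=0.562
apply F[2]=-15.000 → step 3: x=-0.023, v=-0.769, θ₁=-0.133, ω₁=0.557, θ₂=-0.003, ω₂=0.846
apply F[3]=-15.000 → step 4: x=-0.041, v=-1.032, θ₁=-0.120, ω₁=0.754, θ₂=0.017, ω₂=1.131
apply F[4]=-15.000 → step 5: x=-0.064, v=-1.301, θ₁=-0.103, ω₁=0.962, θ₂=0.043, ω₂=1.415
apply F[5]=-15.000 → step 6: x=-0.093, v=-1.577, θ₁=-0.082, ω₁=1.184, θ₂=0.074, ω₂=1.694
apply F[6]=-15.000 → step 7: x=-0.127, v=-1.859, θ₁=-0.056, ω₁=1.423, θ₂=0.110, ω₂=1.960
apply F[7]=-15.000 → step 8: x=-0.167, v=-2.149, θ₁=-0.025, ω₁=1.683, θ₂=0.152, ω₂=2.201
apply F[8]=-15.000 → step 9: x=-0.213, v=-2.445, θ₁=0.012, ω₁=1.967, θ₂=0.198, ω₂=2.403
apply F[9]=-15.000 → step 10: x=-0.265, v=-2.745, θ₁=0.054, ω₁=2.277, θ₂=0.248, ω₂=2.547
apply F[10]=-15.000 → step 11: x=-0.323, v=-3.045, θ₁=0.103, ω₁=2.613, θ₂=0.299, ω₂=2.615
apply F[11]=-15.000 → step 12: x=-0.387, v=-3.340, θ₁=0.159, ω₁=2.973, θ₂=0.352, ω₂=2.591
apply F[12]=-15.000 → step 13: x=-0.457, v=-3.621, θ₁=0.222, ω₁=3.349, θ₂=0.402, ω₂=2.471
apply F[13]=-15.000 → step 14: x=-0.532, v=-3.879, θ₁=0.293, ω₁=3.727, θ₂=0.450, ω₂=2.266
apply F[14]=-15.000 → step 15: x=-0.612, v=-4.102, θ₁=0.371, ω₁=4.088, θ₂=0.493, ω₂=2.014
apply F[15]=-15.000 → step 16: x=-0.696, v=-4.281, θ₁=0.456, ω₁=4.407, θ₂=0.531, ω₂=1.783
apply F[16]=-15.000 → step 17: x=-0.783, v=-4.409, θ₁=0.547, ω₁=4.663, θ₂=0.565, ω₂=1.653
apply F[17]=-15.000 → step 18: x=-0.872, v=-4.488, θ₁=0.642, ω₁=4.847, θ₂=0.598, ω₂=1.694
apply F[18]=-15.000 → step 19: x=-0.962, v=-4.525, θ₁=0.740, ω₁=4.960, θ₂=0.634, ω₂=1.942
apply F[19]=-9.939 → step 20: x=-1.052, v=-4.468, θ₁=0.840, ω₁=4.981, θ₂=0.676, ω₂=2.328
apply F[20]=-10.064 → step 21: x=-1.140, v=-4.394, θ₁=0.939, ω₁=4.976, θ₂=0.728, ω₂=2.857
apply F[21]=-15.000 → step 22: x=-1.228, v=-4.354, θ₁=1.039, ω₁=4.962, θ₂=0.792, ω₂=3.594
apply F[22]=-15.000 → step 23: x=-1.314, v=-4.291, θ₁=1.138, ω₁=4.925, θ₂=0.872, ω₂=4.424
apply F[23]=-15.000 → step 24: x=-1.399, v=-4.202, θ₁=1.236, ω₁=4.871, θ₂=0.970, ω₂=5.306
apply F[24]=-15.000 → step 25: x=-1.482, v=-4.082, θ₁=1.332, ω₁=4.812, θ₂=1.085, ω₂=6.196
apply F[25]=-15.000 → step 26: x=-1.562, v=-3.927, θ₁=1.428, ω₁=4.764, θ₂=1.217, ω₂=7.041
apply F[26]=-15.000 → step 27: x=-1.639, v=-3.730, θ₁=1.523, ω₁=4.754, θ₂=1.365, ω₂=7.773
apply F[27]=-15.000 → step 28: x=-1.711, v=-3.489, θ₁=1.619, ω₁=4.815, θ₂=1.527, ω₂=8.312
apply F[28]=-15.000 → step 29: x=-1.778, v=-3.205, θ₁=1.717, ω₁=4.984, θ₂=1.696, ω₂=8.574
apply F[29]=-15.000 → step 30: x=-1.839, v=-2.881, θ₁=1.819, ω₁=5.286, θ₂=1.867, ω₂=8.498
apply F[30]=-15.000 → step 31: x=-1.893, v=-2.523, θ₁=1.929, ω₁=5.729, θ₂=2.034, ω₂=8.066
apply F[31]=-15.000 → step 32: x=-1.940, v=-2.126, θ₁=2.049, ω₁=6.302, θ₂=2.188, ω₂=7.312
apply F[32]=-15.000 → step 33: x=-1.978, v=-1.680, θ₁=2.182, ω₁=6.989, θ₂=2.324, ω₂=6.315
apply F[33]=-15.000 → step 34: x=-2.007, v=-1.166, θ₁=2.329, ω₁=7.772, θ₂=2.440, ω₂=5.232
Max |angle| over trajectory = 2.440 rad = 139.8°.

Answer: 139.8°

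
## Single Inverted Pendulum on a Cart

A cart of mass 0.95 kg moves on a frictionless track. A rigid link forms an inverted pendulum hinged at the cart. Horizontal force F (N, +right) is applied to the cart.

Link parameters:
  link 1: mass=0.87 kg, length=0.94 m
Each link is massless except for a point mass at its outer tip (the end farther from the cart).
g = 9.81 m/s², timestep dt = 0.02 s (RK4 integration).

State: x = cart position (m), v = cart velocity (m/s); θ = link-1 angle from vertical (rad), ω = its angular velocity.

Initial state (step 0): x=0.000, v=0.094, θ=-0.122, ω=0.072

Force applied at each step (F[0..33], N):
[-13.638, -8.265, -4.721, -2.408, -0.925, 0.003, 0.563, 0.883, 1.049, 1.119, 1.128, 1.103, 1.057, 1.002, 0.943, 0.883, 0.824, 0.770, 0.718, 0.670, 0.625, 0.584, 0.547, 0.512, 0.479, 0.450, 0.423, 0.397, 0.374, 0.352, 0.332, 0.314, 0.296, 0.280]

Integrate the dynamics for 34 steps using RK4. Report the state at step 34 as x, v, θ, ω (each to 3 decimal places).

Answer: x=-0.118, v=0.004, θ=0.010, ω=-0.004

Derivation:
apply F[0]=-13.638 → step 1: x=-0.001, v=-0.168, θ=-0.118, ω=0.324
apply F[1]=-8.265 → step 2: x=-0.006, v=-0.320, θ=-0.110, ω=0.461
apply F[2]=-4.721 → step 3: x=-0.013, v=-0.401, θ=-0.100, ω=0.524
apply F[3]=-2.408 → step 4: x=-0.021, v=-0.435, θ=-0.090, ω=0.540
apply F[4]=-0.925 → step 5: x=-0.030, v=-0.439, θ=-0.079, ω=0.527
apply F[5]=+0.003 → step 6: x=-0.039, v=-0.426, θ=-0.069, ω=0.498
apply F[6]=+0.563 → step 7: x=-0.047, v=-0.403, θ=-0.059, ω=0.461
apply F[7]=+0.883 → step 8: x=-0.055, v=-0.375, θ=-0.050, ω=0.419
apply F[8]=+1.049 → step 9: x=-0.062, v=-0.345, θ=-0.042, ω=0.377
apply F[9]=+1.119 → step 10: x=-0.068, v=-0.315, θ=-0.035, ω=0.337
apply F[10]=+1.128 → step 11: x=-0.074, v=-0.285, θ=-0.029, ω=0.299
apply F[11]=+1.103 → step 12: x=-0.080, v=-0.257, θ=-0.023, ω=0.264
apply F[12]=+1.057 → step 13: x=-0.085, v=-0.231, θ=-0.018, ω=0.232
apply F[13]=+1.002 → step 14: x=-0.089, v=-0.207, θ=-0.014, ω=0.203
apply F[14]=+0.943 → step 15: x=-0.093, v=-0.185, θ=-0.010, ω=0.177
apply F[15]=+0.883 → step 16: x=-0.097, v=-0.165, θ=-0.007, ω=0.154
apply F[16]=+0.824 → step 17: x=-0.100, v=-0.147, θ=-0.004, ω=0.133
apply F[17]=+0.770 → step 18: x=-0.102, v=-0.130, θ=-0.002, ω=0.115
apply F[18]=+0.718 → step 19: x=-0.105, v=-0.115, θ=0.001, ω=0.099
apply F[19]=+0.670 → step 20: x=-0.107, v=-0.101, θ=0.002, ω=0.084
apply F[20]=+0.625 → step 21: x=-0.109, v=-0.089, θ=0.004, ω=0.072
apply F[21]=+0.584 → step 22: x=-0.111, v=-0.077, θ=0.005, ω=0.060
apply F[22]=+0.547 → step 23: x=-0.112, v=-0.067, θ=0.006, ω=0.050
apply F[23]=+0.512 → step 24: x=-0.113, v=-0.057, θ=0.007, ω=0.042
apply F[24]=+0.479 → step 25: x=-0.114, v=-0.048, θ=0.008, ω=0.034
apply F[25]=+0.450 → step 26: x=-0.115, v=-0.040, θ=0.009, ω=0.027
apply F[26]=+0.423 → step 27: x=-0.116, v=-0.033, θ=0.009, ω=0.021
apply F[27]=+0.397 → step 28: x=-0.117, v=-0.026, θ=0.009, ω=0.016
apply F[28]=+0.374 → step 29: x=-0.117, v=-0.020, θ=0.010, ω=0.012
apply F[29]=+0.352 → step 30: x=-0.117, v=-0.015, θ=0.010, ω=0.008
apply F[30]=+0.332 → step 31: x=-0.118, v=-0.009, θ=0.010, ω=0.004
apply F[31]=+0.314 → step 32: x=-0.118, v=-0.005, θ=0.010, ω=0.001
apply F[32]=+0.296 → step 33: x=-0.118, v=-0.000, θ=0.010, ω=-0.001
apply F[33]=+0.280 → step 34: x=-0.118, v=0.004, θ=0.010, ω=-0.004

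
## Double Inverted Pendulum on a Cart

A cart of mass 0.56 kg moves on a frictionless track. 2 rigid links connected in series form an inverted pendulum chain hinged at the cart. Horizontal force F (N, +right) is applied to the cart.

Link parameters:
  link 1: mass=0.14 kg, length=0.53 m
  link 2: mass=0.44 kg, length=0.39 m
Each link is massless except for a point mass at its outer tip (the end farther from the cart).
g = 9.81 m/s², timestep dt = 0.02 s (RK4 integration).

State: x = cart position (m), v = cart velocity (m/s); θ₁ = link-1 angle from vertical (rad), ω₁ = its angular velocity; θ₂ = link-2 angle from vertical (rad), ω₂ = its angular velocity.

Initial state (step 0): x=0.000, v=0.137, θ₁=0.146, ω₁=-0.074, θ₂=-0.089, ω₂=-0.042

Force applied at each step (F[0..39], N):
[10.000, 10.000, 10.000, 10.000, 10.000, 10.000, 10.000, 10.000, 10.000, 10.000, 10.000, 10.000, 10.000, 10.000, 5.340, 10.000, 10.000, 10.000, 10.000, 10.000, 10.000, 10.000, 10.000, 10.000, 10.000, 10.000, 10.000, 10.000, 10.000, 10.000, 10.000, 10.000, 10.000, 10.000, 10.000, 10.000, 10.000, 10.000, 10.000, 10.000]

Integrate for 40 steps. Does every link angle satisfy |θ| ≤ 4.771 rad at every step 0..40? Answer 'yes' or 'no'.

Answer: yes

Derivation:
apply F[0]=+10.000 → step 1: x=0.006, v=0.464, θ₁=0.142, ω₁=-0.355, θ₂=-0.095, ω₂=-0.550
apply F[1]=+10.000 → step 2: x=0.019, v=0.793, θ₁=0.132, ω₁=-0.651, θ₂=-0.111, ω₂=-1.048
apply F[2]=+10.000 → step 3: x=0.038, v=1.126, θ₁=0.115, ω₁=-0.975, θ₂=-0.137, ω₂=-1.527
apply F[3]=+10.000 → step 4: x=0.064, v=1.465, θ₁=0.092, ω₁=-1.341, θ₂=-0.172, ω₂=-1.974
apply F[4]=+10.000 → step 5: x=0.096, v=1.811, θ₁=0.061, ω₁=-1.765, θ₂=-0.215, ω₂=-2.368
apply F[5]=+10.000 → step 6: x=0.136, v=2.164, θ₁=0.021, ω₁=-2.266, θ₂=-0.266, ω₂=-2.680
apply F[6]=+10.000 → step 7: x=0.183, v=2.521, θ₁=-0.030, ω₁=-2.861, θ₂=-0.322, ω₂=-2.877
apply F[7]=+10.000 → step 8: x=0.237, v=2.879, θ₁=-0.094, ω₁=-3.562, θ₂=-0.380, ω₂=-2.918
apply F[8]=+10.000 → step 9: x=0.298, v=3.228, θ₁=-0.173, ω₁=-4.370, θ₂=-0.437, ω₂=-2.767
apply F[9]=+10.000 → step 10: x=0.366, v=3.553, θ₁=-0.269, ω₁=-5.259, θ₂=-0.489, ω₂=-2.414
apply F[10]=+10.000 → step 11: x=0.440, v=3.827, θ₁=-0.383, ω₁=-6.142, θ₂=-0.533, ω₂=-1.931
apply F[11]=+10.000 → step 12: x=0.518, v=4.021, θ₁=-0.514, ω₁=-6.851, θ₂=-0.567, ω₂=-1.543
apply F[12]=+10.000 → step 13: x=0.600, v=4.129, θ₁=-0.655, ω₁=-7.219, θ₂=-0.597, ω₂=-1.554
apply F[13]=+10.000 → step 14: x=0.683, v=4.180, θ₁=-0.800, ω₁=-7.239, θ₂=-0.633, ω₂=-2.087
apply F[14]=+5.340 → step 15: x=0.766, v=4.103, θ₁=-0.943, ω₁=-6.996, θ₂=-0.682, ω₂=-2.853
apply F[15]=+10.000 → step 16: x=0.848, v=4.128, θ₁=-1.079, ω₁=-6.668, θ₂=-0.750, ω₂=-4.029
apply F[16]=+10.000 → step 17: x=0.931, v=4.143, θ₁=-1.209, ω₁=-6.239, θ₂=-0.844, ω₂=-5.352
apply F[17]=+10.000 → step 18: x=1.014, v=4.136, θ₁=-1.328, ω₁=-5.709, θ₂=-0.965, ω₂=-6.757
apply F[18]=+10.000 → step 19: x=1.096, v=4.089, θ₁=-1.436, ω₁=-5.097, θ₂=-1.114, ω₂=-8.184
apply F[19]=+10.000 → step 20: x=1.177, v=3.980, θ₁=-1.532, ω₁=-4.484, θ₂=-1.292, ω₂=-9.528
apply F[20]=+10.000 → step 21: x=1.255, v=3.785, θ₁=-1.617, ω₁=-4.087, θ₂=-1.494, ω₂=-10.556
apply F[21]=+10.000 → step 22: x=1.328, v=3.515, θ₁=-1.699, ω₁=-4.227, θ₂=-1.710, ω₂=-10.918
apply F[22]=+10.000 → step 23: x=1.395, v=3.223, θ₁=-1.791, ω₁=-5.058, θ₂=-1.924, ω₂=-10.417
apply F[23]=+10.000 → step 24: x=1.457, v=2.947, θ₁=-1.905, ω₁=-6.408, θ₂=-2.122, ω₂=-9.214
apply F[24]=+10.000 → step 25: x=1.513, v=2.668, θ₁=-2.049, ω₁=-8.033, θ₂=-2.290, ω₂=-7.566
apply F[25]=+10.000 → step 26: x=1.563, v=2.329, θ₁=-2.228, ω₁=-9.819, θ₂=-2.423, ω₂=-5.693
apply F[26]=+10.000 → step 27: x=1.606, v=1.870, θ₁=-2.442, ω₁=-11.608, θ₂=-2.519, ω₂=-4.093
apply F[27]=+10.000 → step 28: x=1.638, v=1.361, θ₁=-2.686, ω₁=-12.536, θ₂=-2.598, ω₂=-4.224
apply F[28]=+10.000 → step 29: x=1.662, v=1.142, θ₁=-2.929, ω₁=-11.386, θ₂=-2.708, ω₂=-7.124
apply F[29]=+10.000 → step 30: x=1.686, v=1.330, θ₁=-3.132, ω₁=-8.770, θ₂=-2.889, ω₂=-10.965
apply F[30]=+10.000 → step 31: x=1.717, v=1.791, θ₁=-3.277, ω₁=-5.849, θ₂=-3.142, ω₂=-14.044
apply F[31]=+10.000 → step 32: x=1.759, v=2.447, θ₁=-3.373, ω₁=-4.085, θ₂=-3.435, ω₂=-14.736
apply F[32]=+10.000 → step 33: x=1.815, v=3.134, θ₁=-3.454, ω₁=-4.163, θ₂=-3.712, ω₂=-12.757
apply F[33]=+10.000 → step 34: x=1.884, v=3.741, θ₁=-3.543, ω₁=-4.701, θ₂=-3.943, ω₂=-10.371
apply F[34]=+10.000 → step 35: x=1.964, v=4.285, θ₁=-3.640, ω₁=-5.003, θ₂=-4.130, ω₂=-8.457
apply F[35]=+10.000 → step 36: x=2.055, v=4.788, θ₁=-3.741, ω₁=-5.020, θ₂=-4.284, ω₂=-7.032
apply F[36]=+10.000 → step 37: x=2.156, v=5.258, θ₁=-3.840, ω₁=-4.824, θ₂=-4.414, ω₂=-6.008
apply F[37]=+10.000 → step 38: x=2.265, v=5.699, θ₁=-3.933, ω₁=-4.483, θ₂=-4.527, ω₂=-5.310
apply F[38]=+10.000 → step 39: x=2.383, v=6.111, θ₁=-4.018, ω₁=-4.049, θ₂=-4.628, ω₂=-4.874
apply F[39]=+10.000 → step 40: x=2.510, v=6.498, θ₁=-4.095, ω₁=-3.559, θ₂=-4.723, ω₂=-4.649
Max |angle| over trajectory = 4.723 rad; bound = 4.771 → within bound.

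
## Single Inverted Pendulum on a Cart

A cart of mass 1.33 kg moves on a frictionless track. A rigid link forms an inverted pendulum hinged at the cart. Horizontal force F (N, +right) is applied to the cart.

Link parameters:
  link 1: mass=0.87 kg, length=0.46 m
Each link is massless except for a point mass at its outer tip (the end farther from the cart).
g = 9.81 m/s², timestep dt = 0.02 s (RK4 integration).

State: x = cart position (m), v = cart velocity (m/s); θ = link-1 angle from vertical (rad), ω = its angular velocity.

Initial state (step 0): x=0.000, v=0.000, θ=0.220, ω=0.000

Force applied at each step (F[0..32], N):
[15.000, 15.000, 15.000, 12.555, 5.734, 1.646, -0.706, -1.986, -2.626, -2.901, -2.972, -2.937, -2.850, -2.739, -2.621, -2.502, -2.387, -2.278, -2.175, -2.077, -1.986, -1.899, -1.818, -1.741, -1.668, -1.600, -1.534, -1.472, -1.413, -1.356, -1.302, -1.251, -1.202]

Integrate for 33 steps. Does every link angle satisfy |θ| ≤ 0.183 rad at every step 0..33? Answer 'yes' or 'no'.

Answer: no

Derivation:
apply F[0]=+15.000 → step 1: x=0.002, v=0.192, θ=0.217, ω=-0.316
apply F[1]=+15.000 → step 2: x=0.008, v=0.386, θ=0.207, ω=-0.637
apply F[2]=+15.000 → step 3: x=0.017, v=0.583, θ=0.191, ω=-0.971
apply F[3]=+12.555 → step 4: x=0.031, v=0.746, θ=0.169, ω=-1.245
apply F[4]=+5.734 → step 5: x=0.046, v=0.813, θ=0.143, ω=-1.322
apply F[5]=+1.646 → step 6: x=0.063, v=0.823, θ=0.117, ω=-1.287
apply F[6]=-0.706 → step 7: x=0.079, v=0.800, θ=0.093, ω=-1.193
apply F[7]=-1.986 → step 8: x=0.094, v=0.761, θ=0.070, ω=-1.073
apply F[8]=-2.626 → step 9: x=0.109, v=0.714, θ=0.050, ω=-0.946
apply F[9]=-2.901 → step 10: x=0.123, v=0.665, θ=0.032, ω=-0.824
apply F[10]=-2.972 → step 11: x=0.136, v=0.618, θ=0.017, ω=-0.709
apply F[11]=-2.937 → step 12: x=0.148, v=0.572, θ=0.004, ω=-0.606
apply F[12]=-2.850 → step 13: x=0.159, v=0.530, θ=-0.007, ω=-0.515
apply F[13]=-2.739 → step 14: x=0.169, v=0.490, θ=-0.017, ω=-0.434
apply F[14]=-2.621 → step 15: x=0.178, v=0.453, θ=-0.025, ω=-0.363
apply F[15]=-2.502 → step 16: x=0.187, v=0.419, θ=-0.032, ω=-0.301
apply F[16]=-2.387 → step 17: x=0.195, v=0.388, θ=-0.037, ω=-0.248
apply F[17]=-2.278 → step 18: x=0.203, v=0.359, θ=-0.042, ω=-0.201
apply F[18]=-2.175 → step 19: x=0.209, v=0.331, θ=-0.045, ω=-0.160
apply F[19]=-2.077 → step 20: x=0.216, v=0.306, θ=-0.048, ω=-0.126
apply F[20]=-1.986 → step 21: x=0.222, v=0.283, θ=-0.050, ω=-0.095
apply F[21]=-1.899 → step 22: x=0.227, v=0.261, θ=-0.052, ω=-0.069
apply F[22]=-1.818 → step 23: x=0.232, v=0.240, θ=-0.053, ω=-0.047
apply F[23]=-1.741 → step 24: x=0.237, v=0.221, θ=-0.054, ω=-0.028
apply F[24]=-1.668 → step 25: x=0.241, v=0.203, θ=-0.054, ω=-0.012
apply F[25]=-1.600 → step 26: x=0.245, v=0.186, θ=-0.054, ω=0.002
apply F[26]=-1.534 → step 27: x=0.248, v=0.170, θ=-0.054, ω=0.014
apply F[27]=-1.472 → step 28: x=0.252, v=0.154, θ=-0.054, ω=0.024
apply F[28]=-1.413 → step 29: x=0.255, v=0.140, θ=-0.053, ω=0.033
apply F[29]=-1.356 → step 30: x=0.257, v=0.126, θ=-0.052, ω=0.040
apply F[30]=-1.302 → step 31: x=0.260, v=0.113, θ=-0.052, ω=0.045
apply F[31]=-1.251 → step 32: x=0.262, v=0.101, θ=-0.051, ω=0.050
apply F[32]=-1.202 → step 33: x=0.264, v=0.090, θ=-0.050, ω=0.054
Max |angle| over trajectory = 0.220 rad; bound = 0.183 → exceeded.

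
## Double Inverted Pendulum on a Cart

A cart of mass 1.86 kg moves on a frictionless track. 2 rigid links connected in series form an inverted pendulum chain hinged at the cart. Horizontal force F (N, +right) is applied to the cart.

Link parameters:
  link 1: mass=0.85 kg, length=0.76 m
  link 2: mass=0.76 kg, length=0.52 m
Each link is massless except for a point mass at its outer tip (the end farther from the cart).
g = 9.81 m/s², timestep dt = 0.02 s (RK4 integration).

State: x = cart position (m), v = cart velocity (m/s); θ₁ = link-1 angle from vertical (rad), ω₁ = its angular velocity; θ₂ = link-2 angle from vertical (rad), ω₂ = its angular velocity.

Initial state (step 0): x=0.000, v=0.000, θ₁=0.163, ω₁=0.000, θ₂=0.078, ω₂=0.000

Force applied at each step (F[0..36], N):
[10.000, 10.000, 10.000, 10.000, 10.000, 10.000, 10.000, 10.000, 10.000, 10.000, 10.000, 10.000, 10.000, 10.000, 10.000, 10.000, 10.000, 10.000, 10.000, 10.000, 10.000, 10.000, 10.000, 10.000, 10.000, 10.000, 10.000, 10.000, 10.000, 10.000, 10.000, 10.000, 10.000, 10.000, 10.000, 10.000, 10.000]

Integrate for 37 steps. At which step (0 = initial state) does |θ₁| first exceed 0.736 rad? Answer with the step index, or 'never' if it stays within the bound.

Answer: 34

Derivation:
apply F[0]=+10.000 → step 1: x=0.001, v=0.079, θ₁=0.163, ω₁=-0.040, θ₂=0.077, ω₂=-0.063
apply F[1]=+10.000 → step 2: x=0.003, v=0.158, θ₁=0.161, ω₁=-0.080, θ₂=0.075, ω₂=-0.127
apply F[2]=+10.000 → step 3: x=0.007, v=0.237, θ₁=0.159, ω₁=-0.121, θ₂=0.072, ω₂=-0.192
apply F[3]=+10.000 → step 4: x=0.013, v=0.317, θ₁=0.157, ω₁=-0.163, θ₂=0.068, ω₂=-0.257
apply F[4]=+10.000 → step 5: x=0.020, v=0.397, θ₁=0.153, ω₁=-0.206, θ₂=0.062, ω₂=-0.324
apply F[5]=+10.000 → step 6: x=0.029, v=0.478, θ₁=0.148, ω₁=-0.251, θ₂=0.055, ω₂=-0.392
apply F[6]=+10.000 → step 7: x=0.039, v=0.560, θ₁=0.143, ω₁=-0.298, θ₂=0.046, ω₂=-0.461
apply F[7]=+10.000 → step 8: x=0.051, v=0.643, θ₁=0.136, ω₁=-0.348, θ₂=0.036, ω₂=-0.533
apply F[8]=+10.000 → step 9: x=0.065, v=0.728, θ₁=0.129, ω₁=-0.401, θ₂=0.025, ω₂=-0.608
apply F[9]=+10.000 → step 10: x=0.080, v=0.814, θ₁=0.120, ω₁=-0.457, θ₂=0.012, ω₂=-0.684
apply F[10]=+10.000 → step 11: x=0.097, v=0.902, θ₁=0.111, ω₁=-0.517, θ₂=-0.002, ω₂=-0.763
apply F[11]=+10.000 → step 12: x=0.116, v=0.992, θ₁=0.100, ω₁=-0.582, θ₂=-0.018, ω₂=-0.845
apply F[12]=+10.000 → step 13: x=0.137, v=1.084, θ₁=0.087, ω₁=-0.652, θ₂=-0.036, ω₂=-0.929
apply F[13]=+10.000 → step 14: x=0.160, v=1.178, θ₁=0.073, ω₁=-0.728, θ₂=-0.056, ω₂=-1.015
apply F[14]=+10.000 → step 15: x=0.184, v=1.275, θ₁=0.058, ω₁=-0.811, θ₂=-0.077, ω₂=-1.104
apply F[15]=+10.000 → step 16: x=0.211, v=1.375, θ₁=0.041, ω₁=-0.901, θ₂=-0.100, ω₂=-1.194
apply F[16]=+10.000 → step 17: x=0.239, v=1.478, θ₁=0.022, ω₁=-1.001, θ₂=-0.125, ω₂=-1.286
apply F[17]=+10.000 → step 18: x=0.270, v=1.584, θ₁=0.001, ω₁=-1.109, θ₂=-0.151, ω₂=-1.377
apply F[18]=+10.000 → step 19: x=0.302, v=1.693, θ₁=-0.022, ω₁=-1.229, θ₂=-0.180, ω₂=-1.467
apply F[19]=+10.000 → step 20: x=0.337, v=1.805, θ₁=-0.048, ω₁=-1.359, θ₂=-0.210, ω₂=-1.555
apply F[20]=+10.000 → step 21: x=0.375, v=1.920, θ₁=-0.077, ω₁=-1.503, θ₂=-0.242, ω₂=-1.639
apply F[21]=+10.000 → step 22: x=0.414, v=2.038, θ₁=-0.109, ω₁=-1.659, θ₂=-0.275, ω₂=-1.717
apply F[22]=+10.000 → step 23: x=0.456, v=2.158, θ₁=-0.143, ω₁=-1.829, θ₂=-0.311, ω₂=-1.788
apply F[23]=+10.000 → step 24: x=0.501, v=2.279, θ₁=-0.182, ω₁=-2.013, θ₂=-0.347, ω₂=-1.848
apply F[24]=+10.000 → step 25: x=0.547, v=2.401, θ₁=-0.224, ω₁=-2.210, θ₂=-0.384, ω₂=-1.896
apply F[25]=+10.000 → step 26: x=0.597, v=2.521, θ₁=-0.270, ω₁=-2.419, θ₂=-0.423, ω₂=-1.930
apply F[26]=+10.000 → step 27: x=0.648, v=2.638, θ₁=-0.321, ω₁=-2.638, θ₂=-0.461, ω₂=-1.950
apply F[27]=+10.000 → step 28: x=0.702, v=2.749, θ₁=-0.376, ω₁=-2.865, θ₂=-0.501, ω₂=-1.956
apply F[28]=+10.000 → step 29: x=0.758, v=2.852, θ₁=-0.435, ω₁=-3.096, θ₂=-0.540, ω₂=-1.951
apply F[29]=+10.000 → step 30: x=0.816, v=2.943, θ₁=-0.500, ω₁=-3.326, θ₂=-0.579, ω₂=-1.937
apply F[30]=+10.000 → step 31: x=0.876, v=3.021, θ₁=-0.568, ω₁=-3.552, θ₂=-0.617, ω₂=-1.922
apply F[31]=+10.000 → step 32: x=0.937, v=3.081, θ₁=-0.642, ω₁=-3.768, θ₂=-0.655, ω₂=-1.911
apply F[32]=+10.000 → step 33: x=0.999, v=3.124, θ₁=-0.719, ω₁=-3.973, θ₂=-0.694, ω₂=-1.914
apply F[33]=+10.000 → step 34: x=1.062, v=3.146, θ₁=-0.800, ω₁=-4.163, θ₂=-0.732, ω₂=-1.938
apply F[34]=+10.000 → step 35: x=1.125, v=3.148, θ₁=-0.886, ω₁=-4.338, θ₂=-0.771, ω₂=-1.992
apply F[35]=+10.000 → step 36: x=1.187, v=3.130, θ₁=-0.974, ω₁=-4.498, θ₂=-0.812, ω₂=-2.084
apply F[36]=+10.000 → step 37: x=1.250, v=3.091, θ₁=-1.065, ω₁=-4.643, θ₂=-0.855, ω₂=-2.217
|θ₁| = 0.800 > 0.736 first at step 34.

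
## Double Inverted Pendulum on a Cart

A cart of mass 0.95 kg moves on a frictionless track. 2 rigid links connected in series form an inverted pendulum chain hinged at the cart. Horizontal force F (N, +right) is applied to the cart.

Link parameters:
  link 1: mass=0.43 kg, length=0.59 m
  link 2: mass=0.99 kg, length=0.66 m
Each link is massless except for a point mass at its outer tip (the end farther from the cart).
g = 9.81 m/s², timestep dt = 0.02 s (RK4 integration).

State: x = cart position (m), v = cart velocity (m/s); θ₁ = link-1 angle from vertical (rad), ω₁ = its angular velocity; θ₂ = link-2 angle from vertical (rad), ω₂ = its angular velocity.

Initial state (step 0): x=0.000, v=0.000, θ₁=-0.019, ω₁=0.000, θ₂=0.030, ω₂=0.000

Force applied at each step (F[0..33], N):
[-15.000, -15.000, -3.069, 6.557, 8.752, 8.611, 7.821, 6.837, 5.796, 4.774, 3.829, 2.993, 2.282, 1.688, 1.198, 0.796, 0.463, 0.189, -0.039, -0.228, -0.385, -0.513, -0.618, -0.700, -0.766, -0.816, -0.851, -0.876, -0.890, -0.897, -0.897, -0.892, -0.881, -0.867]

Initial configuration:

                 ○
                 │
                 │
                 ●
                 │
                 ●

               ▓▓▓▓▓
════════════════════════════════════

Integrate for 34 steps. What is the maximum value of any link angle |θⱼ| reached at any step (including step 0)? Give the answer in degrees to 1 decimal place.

Answer: 4.2°

Derivation:
apply F[0]=-15.000 → step 1: x=-0.003, v=-0.311, θ₁=-0.014, ω₁=0.484, θ₂=0.030, ω₂=0.047
apply F[1]=-15.000 → step 2: x=-0.012, v=-0.624, θ₁=0.000, ω₁=0.983, θ₂=0.032, ω₂=0.085
apply F[2]=-3.069 → step 3: x=-0.026, v=-0.692, θ₁=0.021, ω₁=1.086, θ₂=0.034, ω₂=0.105
apply F[3]=+6.557 → step 4: x=-0.038, v=-0.562, θ₁=0.041, ω₁=0.874, θ₂=0.036, ω₂=0.108
apply F[4]=+8.752 → step 5: x=-0.048, v=-0.393, θ₁=0.055, ω₁=0.612, θ₂=0.038, ω₂=0.097
apply F[5]=+8.611 → step 6: x=-0.054, v=-0.230, θ₁=0.065, ω₁=0.374, θ₂=0.040, ω₂=0.075
apply F[6]=+7.821 → step 7: x=-0.057, v=-0.086, θ₁=0.071, ω₁=0.176, θ₂=0.041, ω₂=0.046
apply F[7]=+6.837 → step 8: x=-0.058, v=0.036, θ₁=0.073, ω₁=0.018, θ₂=0.042, ω₂=0.015
apply F[8]=+5.796 → step 9: x=-0.056, v=0.136, θ₁=0.072, ω₁=-0.103, θ₂=0.042, ω₂=-0.017
apply F[9]=+4.774 → step 10: x=-0.052, v=0.216, θ₁=0.069, ω₁=-0.191, θ₂=0.041, ω₂=-0.046
apply F[10]=+3.829 → step 11: x=-0.047, v=0.276, θ₁=0.065, ω₁=-0.251, θ₂=0.040, ω₂=-0.072
apply F[11]=+2.993 → step 12: x=-0.041, v=0.321, θ₁=0.059, ω₁=-0.288, θ₂=0.038, ω₂=-0.095
apply F[12]=+2.282 → step 13: x=-0.035, v=0.353, θ₁=0.053, ω₁=-0.309, θ₂=0.036, ω₂=-0.114
apply F[13]=+1.688 → step 14: x=-0.027, v=0.374, θ₁=0.047, ω₁=-0.316, θ₂=0.034, ω₂=-0.129
apply F[14]=+1.198 → step 15: x=-0.020, v=0.386, θ₁=0.041, ω₁=-0.313, θ₂=0.031, ω₂=-0.140
apply F[15]=+0.796 → step 16: x=-0.012, v=0.392, θ₁=0.034, ω₁=-0.304, θ₂=0.028, ω₂=-0.148
apply F[16]=+0.463 → step 17: x=-0.004, v=0.393, θ₁=0.029, ω₁=-0.291, θ₂=0.025, ω₂=-0.153
apply F[17]=+0.189 → step 18: x=0.004, v=0.389, θ₁=0.023, ω₁=-0.275, θ₂=0.022, ω₂=-0.155
apply F[18]=-0.039 → step 19: x=0.011, v=0.382, θ₁=0.018, ω₁=-0.257, θ₂=0.019, ω₂=-0.155
apply F[19]=-0.228 → step 20: x=0.019, v=0.373, θ₁=0.013, ω₁=-0.238, θ₂=0.016, ω₂=-0.153
apply F[20]=-0.385 → step 21: x=0.026, v=0.362, θ₁=0.008, ω₁=-0.218, θ₂=0.013, ω₂=-0.149
apply F[21]=-0.513 → step 22: x=0.033, v=0.349, θ₁=0.004, ω₁=-0.199, θ₂=0.010, ω₂=-0.144
apply F[22]=-0.618 → step 23: x=0.040, v=0.336, θ₁=0.000, ω₁=-0.180, θ₂=0.007, ω₂=-0.138
apply F[23]=-0.700 → step 24: x=0.047, v=0.322, θ₁=-0.003, ω₁=-0.162, θ₂=0.004, ω₂=-0.131
apply F[24]=-0.766 → step 25: x=0.053, v=0.307, θ₁=-0.006, ω₁=-0.144, θ₂=0.002, ω₂=-0.124
apply F[25]=-0.816 → step 26: x=0.059, v=0.292, θ₁=-0.009, ω₁=-0.128, θ₂=-0.001, ω₂=-0.116
apply F[26]=-0.851 → step 27: x=0.065, v=0.277, θ₁=-0.011, ω₁=-0.112, θ₂=-0.003, ω₂=-0.108
apply F[27]=-0.876 → step 28: x=0.070, v=0.262, θ₁=-0.014, ω₁=-0.098, θ₂=-0.005, ω₂=-0.099
apply F[28]=-0.890 → step 29: x=0.075, v=0.248, θ₁=-0.015, ω₁=-0.085, θ₂=-0.007, ω₂=-0.091
apply F[29]=-0.897 → step 30: x=0.080, v=0.234, θ₁=-0.017, ω₁=-0.072, θ₂=-0.009, ω₂=-0.083
apply F[30]=-0.897 → step 31: x=0.085, v=0.220, θ₁=-0.018, ω₁=-0.061, θ₂=-0.010, ω₂=-0.075
apply F[31]=-0.892 → step 32: x=0.089, v=0.207, θ₁=-0.019, ω₁=-0.051, θ₂=-0.012, ω₂=-0.067
apply F[32]=-0.881 → step 33: x=0.093, v=0.194, θ₁=-0.020, ω₁=-0.042, θ₂=-0.013, ω₂=-0.060
apply F[33]=-0.867 → step 34: x=0.097, v=0.182, θ₁=-0.021, ω₁=-0.034, θ₂=-0.014, ω₂=-0.053
Max |angle| over trajectory = 0.073 rad = 4.2°.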